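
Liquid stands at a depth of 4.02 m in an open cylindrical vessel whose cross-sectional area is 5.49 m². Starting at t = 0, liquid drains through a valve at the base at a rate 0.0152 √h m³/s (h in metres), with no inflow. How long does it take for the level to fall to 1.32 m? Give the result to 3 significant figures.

A dh/dt = −Q_out = −0.0152 √h.
Separate and integrate: 2(√h − √h₀) = −(0.0152/A) t.
t = 2A(√h₀ − √h)/0.0152 = 2·5.49·(√4.02 − √1.32)/0.0152
  = 10.980 × (2.0050 − 1.1489) / 0.0152 = 618.41 s.

618 s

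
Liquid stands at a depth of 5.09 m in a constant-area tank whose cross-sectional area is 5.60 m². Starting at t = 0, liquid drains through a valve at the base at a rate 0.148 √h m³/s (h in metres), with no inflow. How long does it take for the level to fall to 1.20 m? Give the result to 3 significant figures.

87.8 s

A dh/dt = −Q_out = −0.148 √h.
This is separable: 2 d(√h)/dt = −0.148/A, so √h = √h₀ − (0.148/(2A)) t.
t = 2A(√h₀ − √h)/0.148 = 2·5.60·(√5.09 − √1.20)/0.148
  = 11.200 × (2.2561 − 1.0954) / 0.148 = 87.834 s.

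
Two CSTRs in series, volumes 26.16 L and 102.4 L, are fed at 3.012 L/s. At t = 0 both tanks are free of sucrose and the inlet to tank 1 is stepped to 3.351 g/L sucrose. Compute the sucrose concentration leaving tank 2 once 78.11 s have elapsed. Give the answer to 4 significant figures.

Species balance on tank i: dCᵢ/dt = (Cᵢ₋₁ − Cᵢ)/τᵢ with τᵢ = Vᵢ/Q.
τ₁ = 26.16/3.012 = 8.68526 s; τ₂ = 102.4/3.012 = 33.9973 s.
Tank 1: C₁ = C_in(1 − e^(−t/τ₁)). Tank 2 (τ₁ ≠ τ₂): C₂ = C_in[1 − (τ₁ e^(−t/τ₁) − τ₂ e^(−t/τ₂))/(τ₁ − τ₂)].
At t = 78.11: e^(−t/τ₁) = 0.000124227, e^(−t/τ₂) = 0.100507.
C₂ = 3.351·[1 − (8.68526·0.000124227 − 33.9973·0.100507)/(-25.3121)] = 3.351·0.865050 = 2.89878 g/L.

2.899 g/L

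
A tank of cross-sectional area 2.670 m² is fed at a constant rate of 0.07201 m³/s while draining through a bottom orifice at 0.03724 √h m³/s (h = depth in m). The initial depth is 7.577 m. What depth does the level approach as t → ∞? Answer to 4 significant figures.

A dh/dt = Q_in − 0.03724 √h. Steady state requires inflow = outflow:
Q_in = 0.03724 √h_ss ⇒ √h_ss = 0.07201/0.03724 = 1.93367.
h_ss = 1.93367² = 3.73909 m. (Since h₀ = 7.577 m > h_ss, the level will fall toward this value.)

3.739 m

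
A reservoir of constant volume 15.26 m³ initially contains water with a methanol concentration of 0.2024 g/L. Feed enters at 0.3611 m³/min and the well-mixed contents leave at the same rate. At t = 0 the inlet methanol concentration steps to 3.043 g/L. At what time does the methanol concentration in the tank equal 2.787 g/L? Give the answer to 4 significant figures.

Species balance: V dC/dt = Q(C_in − C) ⇒ τ = V/Q = 42.2598 min.
C(t) = C_in + (C₀ − C_in) e^(−t/τ). Set C = 2.787 and solve for t:
e^(−t/τ) = (C − C_in)/(C₀ − C_in) = (2.787 − 3.043)/(0.2024 − 3.043) = 0.0901218
t = −τ ln(…) = 42.2598 × 2.40659 = 101.702 min.

101.7 min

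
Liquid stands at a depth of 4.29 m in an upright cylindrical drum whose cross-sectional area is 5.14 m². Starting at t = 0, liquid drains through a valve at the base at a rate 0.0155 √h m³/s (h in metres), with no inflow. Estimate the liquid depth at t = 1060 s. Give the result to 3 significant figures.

0.224 m

Volume balance on the tank: A dh/dt = −0.0155 √h.
∫ h^(−1/2) dh = −(0.0155/A) ∫ dt, giving 2√h = 2√h₀ − (0.0155/A) t.
√h = √4.29 − 0.0155·1060/(2·5.14) = 2.0712 − 1.5982 = 0.47298.
h = 0.47298² = 0.22371 m.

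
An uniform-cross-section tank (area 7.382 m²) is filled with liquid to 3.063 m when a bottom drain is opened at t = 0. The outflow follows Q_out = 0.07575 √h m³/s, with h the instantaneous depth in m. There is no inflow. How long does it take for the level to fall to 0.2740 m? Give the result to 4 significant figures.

A dh/dt = −Q_out = −0.07575 √h.
This is separable: 2 d(√h)/dt = −0.07575/A, so √h = √h₀ − (0.07575/(2A)) t.
t = 2A(√h₀ − √h)/0.07575 = 2·7.382·(√3.063 − √0.2740)/0.07575
  = 14.7640 × (1.75014 − 0.523450) / 0.07575 = 239.088 s.

239.1 s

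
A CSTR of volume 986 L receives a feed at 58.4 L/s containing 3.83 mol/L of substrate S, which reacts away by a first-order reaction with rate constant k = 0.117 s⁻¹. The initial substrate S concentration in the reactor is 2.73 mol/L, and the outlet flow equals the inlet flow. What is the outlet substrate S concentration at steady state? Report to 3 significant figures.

1.29 mol/L

Accumulation = in − out − consumed: V dC/dt = Q C_in − Q C − k V C.
Steady state (dC/dt = 0): C_ss = Q C_in/(Q + kV) = C_in/(1 + kV/Q).
C_ss = 58.4·3.83/(58.4 + 0.117·986) = 223.67/173.76 = 1.2872 mol/L.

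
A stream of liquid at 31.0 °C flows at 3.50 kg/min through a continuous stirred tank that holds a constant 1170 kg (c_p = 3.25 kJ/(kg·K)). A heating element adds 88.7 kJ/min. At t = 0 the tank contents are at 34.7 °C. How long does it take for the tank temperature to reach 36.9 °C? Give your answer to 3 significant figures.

Heat balance on the well-mixed liquid: M c_p dT/dt = ṁ c_p (T_in − T) + 88.7.
τ = M/ṁ = 334.29 min; T_ss = T_in + Q̇/(ṁ c_p) = 38.798 °C.
T(t) = T_ss + (T₀ − T_ss) e^(−t/τ). Set T = 36.9:
e^(−t/τ) = (36.9 − 38.798)/(34.7 − 38.798) = 0.46313
t = −334.29 · ln(0.46313) = 257.32 min.

257 min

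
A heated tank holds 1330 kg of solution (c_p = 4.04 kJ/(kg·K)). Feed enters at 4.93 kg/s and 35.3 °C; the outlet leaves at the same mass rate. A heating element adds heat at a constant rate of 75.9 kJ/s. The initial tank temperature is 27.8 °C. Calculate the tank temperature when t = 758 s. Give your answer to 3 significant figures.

Energy balance: M c_p dT/dt = ṁ c_p (T_in − T) + 75.9.
τ = M/ṁ = 269.78 s; T_ss = T_in + Q̇/(ṁ c_p) = 35.3 + 75.9/(4.93·4.04) = 39.111 °C.
Solution: T(t) = T_ss + (T₀ − T_ss) e^(−t/τ).
T(758) = 39.111 + (-11.311)·e^(−758/269.78) = 39.111 + (-11.311)·0.060221 = 38.430 °C.

38.4 °C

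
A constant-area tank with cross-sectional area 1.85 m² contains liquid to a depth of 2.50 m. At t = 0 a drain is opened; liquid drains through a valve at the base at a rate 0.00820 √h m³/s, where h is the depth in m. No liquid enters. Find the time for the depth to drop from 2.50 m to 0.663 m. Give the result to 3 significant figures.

346 s

A dh/dt = −Q_out = −0.00820 √h.
Separate and integrate: 2(√h − √h₀) = −(0.00820/A) t.
t = 2A(√h₀ − √h)/0.00820 = 2·1.85·(√2.50 − √0.663)/0.00820
  = 3.7000 × (1.5811 − 0.81425) / 0.00820 = 346.04 s.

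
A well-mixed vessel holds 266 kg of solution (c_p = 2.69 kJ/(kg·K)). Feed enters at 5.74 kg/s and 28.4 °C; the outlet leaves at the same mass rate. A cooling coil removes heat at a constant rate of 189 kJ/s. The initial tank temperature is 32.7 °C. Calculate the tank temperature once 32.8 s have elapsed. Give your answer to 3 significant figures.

M c_p dT/dt = ṁ c_p (T_in − T) − Q̇.
τ = M/ṁ = 46.341 s; T_ss = T_in − Q̇/(ṁ c_p) = 28.4 − 189/(5.74·2.69) = 16.160 °C.
Solution: T(t) = T_ss + (T₀ − T_ss) e^(−t/τ).
T(32.8) = 16.160 + (16.540)·e^(−32.8/46.341) = 16.160 + (16.540)·0.49273 = 24.310 °C.

24.3 °C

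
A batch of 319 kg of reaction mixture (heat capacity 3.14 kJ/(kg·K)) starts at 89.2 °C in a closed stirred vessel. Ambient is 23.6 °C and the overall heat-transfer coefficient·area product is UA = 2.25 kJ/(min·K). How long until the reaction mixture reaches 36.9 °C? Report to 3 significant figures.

710 min

Lumped-capacitance energy balance: M c_p dT/dt = UA(T_amb − T).
τ = M c_p/UA = 445.18 min; T_ss = T_amb = 23.600 °C.
T(t) = T_ss + (T₀ − T_ss)e^(−t/τ); set T = 36.9:
t = −τ ln[(T − T_ss)/(T₀ − T_ss)] = −445.18 · ln(0.20274) = 710.43 min.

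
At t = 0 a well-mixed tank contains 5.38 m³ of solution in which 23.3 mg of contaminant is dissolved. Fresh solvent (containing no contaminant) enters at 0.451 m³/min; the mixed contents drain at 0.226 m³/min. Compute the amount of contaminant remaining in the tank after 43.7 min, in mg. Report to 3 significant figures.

Total volume: dV/dt = Q_in − Q_out = 0.22500 m³/min, so V(t) = 5.38 + 0.22500 t and V(43.7) = 15.213 m³.
Solute balance: dm/dt = 0 − Q_out C = −Q_out m/V(t).
Separate: dm/m = −Q_out dt/V(t) ⇒ ln(m/m₀) = −(Q_out/(Q_in−Q_out)) ln(V/V₀).
m = m₀ (V₀/V)^(Q_out/(Q_in−Q_out)) = 23.3 × (5.38/15.213)^(1.0044) = 8.2022 mg.

8.20 mg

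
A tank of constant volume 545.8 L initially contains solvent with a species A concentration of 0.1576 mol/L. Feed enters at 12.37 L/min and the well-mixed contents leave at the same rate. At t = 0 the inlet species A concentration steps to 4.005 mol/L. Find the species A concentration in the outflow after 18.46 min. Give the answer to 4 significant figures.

Transient balance on the dissolved component: V dC/dt = Q(C_in − C).
So dC/dt = (C_in − C)/τ with τ = V/Q = 545.8/12.37 = 44.1229 min.
Solution: C(t) = C_in + (C₀ − C_in) e^(−t/τ).
C(18.46) = 4.005 + (0.1576 − 4.005)·e^(−18.46/44.1229) = 4.005 + (-3.84740)·0.658114 = 1.47297 mol/L.

1.473 mol/L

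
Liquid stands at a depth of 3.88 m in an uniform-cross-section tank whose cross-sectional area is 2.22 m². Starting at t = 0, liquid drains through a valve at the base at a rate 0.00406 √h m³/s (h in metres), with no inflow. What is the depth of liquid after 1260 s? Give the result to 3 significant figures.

0.668 m

With no inflow, A dh/dt = −0.00406 √h.
This is separable: 2 d(√h)/dt = −0.00406/A, so √h = √h₀ − (0.00406/(2A)) t.
√h = √3.88 − 0.00406·1260/(2·2.22) = 1.9698 − 1.1522 = 0.81761.
h = 0.81761² = 0.66849 m.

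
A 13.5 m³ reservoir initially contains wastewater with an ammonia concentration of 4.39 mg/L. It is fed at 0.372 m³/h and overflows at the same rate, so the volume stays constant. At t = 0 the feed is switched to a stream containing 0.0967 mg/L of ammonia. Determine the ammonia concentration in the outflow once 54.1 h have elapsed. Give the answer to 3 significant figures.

1.06 mg/L

Mass balance on the solute (V constant): V dC/dt = Q(C_in − C).
So dC/dt = (C_in − C)/τ with τ = V/Q = 13.5/0.372 = 36.290 h.
Integrating: C(t) = C_in + (C₀ − C_in) e^(−t/τ).
C(54.1) = 0.0967 + (4.39 − 0.0967)·e^(−54.1/36.290) = 0.0967 + (4.2933)·0.22520 = 1.0636 mg/L.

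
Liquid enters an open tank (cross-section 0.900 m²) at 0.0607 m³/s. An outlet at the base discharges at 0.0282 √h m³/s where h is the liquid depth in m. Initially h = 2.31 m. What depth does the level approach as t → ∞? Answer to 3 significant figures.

4.63 m

A dh/dt = Q_in − 0.0282 √h. Steady state requires inflow = outflow:
Q_in = 0.0282 √h_ss ⇒ √h_ss = 0.0607/0.0282 = 2.1525.
h_ss = 2.1525² = 4.6332 m. (Since h₀ = 2.31 m < h_ss, the level will rise toward this value.)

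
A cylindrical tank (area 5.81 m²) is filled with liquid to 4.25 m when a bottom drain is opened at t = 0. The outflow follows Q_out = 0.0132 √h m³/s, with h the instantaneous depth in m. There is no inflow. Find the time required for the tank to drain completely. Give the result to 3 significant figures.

A dh/dt = −Q_out = −0.0132 √h.
This is separable: 2 d(√h)/dt = −0.0132/A, so √h = √h₀ − (0.0132/(2A)) t.
Tank is empty when √h = 0: t_empty = 2A√h₀/0.0132.
t_empty = 2·5.81·√4.25/0.0132 = 11.620·2.0616/0.0132 = 1814.8 s.

1810 s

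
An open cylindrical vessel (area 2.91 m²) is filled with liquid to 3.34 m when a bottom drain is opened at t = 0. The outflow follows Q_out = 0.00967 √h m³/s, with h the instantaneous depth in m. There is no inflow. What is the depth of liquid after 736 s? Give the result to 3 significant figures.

0.366 m

A dh/dt = −Q_out = −0.00967 √h.
∫ h^(−1/2) dh = −(0.00967/A) ∫ dt, giving 2√h = 2√h₀ − (0.00967/A) t.
√h = √3.34 − 0.00967·736/(2·2.91) = 1.8276 − 1.2229 = 0.60469.
h = 0.60469² = 0.36565 m.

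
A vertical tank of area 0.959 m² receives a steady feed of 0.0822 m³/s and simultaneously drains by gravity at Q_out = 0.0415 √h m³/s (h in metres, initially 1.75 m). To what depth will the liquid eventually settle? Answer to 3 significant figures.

A dh/dt = Q_in − 0.0415 √h. Steady state requires inflow = outflow:
Q_in = 0.0415 √h_ss ⇒ √h_ss = 0.0822/0.0415 = 1.9807.
h_ss = 1.9807² = 3.9233 m. (Since h₀ = 1.75 m < h_ss, the level will rise toward this value.)

3.92 m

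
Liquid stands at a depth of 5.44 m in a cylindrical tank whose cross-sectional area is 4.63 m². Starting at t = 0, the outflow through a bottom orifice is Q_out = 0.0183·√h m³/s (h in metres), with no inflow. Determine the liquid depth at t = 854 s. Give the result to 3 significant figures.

A dh/dt = −Q_out = −0.0183 √h.
Separate and integrate: 2(√h − √h₀) = −(0.0183/A) t.
√h = √5.44 − 0.0183·854/(2·4.63) = 2.3324 − 1.6877 = 0.64467.
h = 0.64467² = 0.41560 m.

0.416 m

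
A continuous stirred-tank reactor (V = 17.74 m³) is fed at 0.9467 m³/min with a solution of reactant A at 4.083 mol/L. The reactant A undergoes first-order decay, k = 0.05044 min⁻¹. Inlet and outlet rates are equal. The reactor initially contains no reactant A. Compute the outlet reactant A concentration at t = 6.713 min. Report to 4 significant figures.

V dC/dt = Q(C_in − C) − k V C.
dC/dt = (Q/V) C_in − (Q/V + k) C; effective rate a = Q/V + k = 0.0533653 + 0.05044 = 0.103805 min⁻¹.
C_ss = Q C_in/(Q + kV) = 2.09903 mol/L; C(t) = C_ss + (C₀ − C_ss) e^(−a t).
C(6.713) = 2.09903 + (-2.09903)·e^(−0.103805·6.713) = 2.09903 + (-2.09903)·0.498155 = 1.05339 mol/L.

1.053 mol/L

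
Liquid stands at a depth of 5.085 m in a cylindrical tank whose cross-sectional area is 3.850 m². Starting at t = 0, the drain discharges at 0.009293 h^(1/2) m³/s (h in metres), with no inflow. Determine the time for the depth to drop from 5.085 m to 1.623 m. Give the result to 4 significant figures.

812.9 s

With no inflow, A dh/dt = −0.009293 √h.
This is separable: 2 d(√h)/dt = −0.009293/A, so √h = √h₀ − (0.009293/(2A)) t.
t = 2A(√h₀ − √h)/0.009293 = 2·3.850·(√5.085 − √1.623)/0.009293
  = 7.70000 × (2.25499 − 1.27397) / 0.009293 = 812.858 s.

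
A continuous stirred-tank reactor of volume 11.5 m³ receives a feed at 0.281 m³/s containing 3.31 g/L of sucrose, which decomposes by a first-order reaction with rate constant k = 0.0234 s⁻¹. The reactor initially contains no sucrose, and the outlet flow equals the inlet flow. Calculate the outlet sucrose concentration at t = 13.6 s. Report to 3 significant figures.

0.809 g/L

Species balance: V dC/dt = Q C_in − Q C − k V C.
This is linear with rate a = Q/V + k = 0.047835 s⁻¹.
C_ss = Q C_in/(Q + kV) = 1.6908 g/L; C(t) = C_ss + (C₀ − C_ss) e^(−a t).
C(13.6) = 1.6908 + (-1.6908)·e^(−0.047835·13.6) = 1.6908 + (-1.6908)·0.52176 = 0.80861 g/L.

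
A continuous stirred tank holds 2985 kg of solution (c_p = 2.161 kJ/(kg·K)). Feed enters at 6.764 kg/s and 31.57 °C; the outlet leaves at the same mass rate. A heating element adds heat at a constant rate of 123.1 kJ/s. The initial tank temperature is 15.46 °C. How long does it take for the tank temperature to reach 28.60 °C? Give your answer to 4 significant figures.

338.5 s

M c_p dT/dt = ṁ c_p (T_in − T) + Q̇.
τ = M/ṁ = 441.307 s; T_ss = T_in + Q̇/(ṁ c_p) = 39.9917 °C.
T(t) = T_ss + (T₀ − T_ss) e^(−t/τ). Set T = 28.60:
e^(−t/τ) = (28.60 − 39.9917)/(15.46 − 39.9917) = 0.464366
t = −441.307 · ln(0.464366) = 338.518 s.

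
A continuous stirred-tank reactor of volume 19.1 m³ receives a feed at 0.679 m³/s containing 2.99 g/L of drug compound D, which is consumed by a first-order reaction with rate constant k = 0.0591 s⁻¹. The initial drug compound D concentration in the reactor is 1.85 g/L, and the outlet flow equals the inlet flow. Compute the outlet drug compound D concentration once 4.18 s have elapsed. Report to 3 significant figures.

Species balance: V dC/dt = Q C_in − Q C − k V C.
dC/dt = (Q/V) C_in − (Q/V + k) C; effective rate a = Q/V + k = 0.035550 + 0.0591 = 0.094650 s⁻¹.
C_ss = Q C_in/(Q + kV) = 1.1230 g/L; C(t) = C_ss + (C₀ − C_ss) e^(−a t).
C(4.18) = 1.1230 + (0.72698)·e^(−0.094650·4.18) = 1.1230 + (0.72698)·0.67325 = 1.6125 g/L.

1.61 g/L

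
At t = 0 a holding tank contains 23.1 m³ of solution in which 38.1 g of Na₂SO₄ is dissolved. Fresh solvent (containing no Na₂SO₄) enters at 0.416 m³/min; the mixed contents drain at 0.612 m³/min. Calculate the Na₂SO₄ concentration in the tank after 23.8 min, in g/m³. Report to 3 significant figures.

Total volume: dV/dt = Q_in − Q_out = -0.19600 m³/min, so V(t) = 23.1 − 0.19600 t and V(23.8) = 18.435 m³.
No Na₂SO₄ enters, so dm/dt = −Q_out · (m/V).
dm/m = −Q_out dt/(V₀ − 0.19600 t); integrating gives ln(m/m₀) = −(Q_out/(Q_in−Q_out)) ln(V/V₀).
m = m₀ (V₀/V)^(Q_out/(Q_in−Q_out)) = 38.1 × (23.1/18.435)^(-3.1224) = 18.838 g.
C = m/V = 18.838/18.435 = 1.0219 g/m³.

1.02 g/m³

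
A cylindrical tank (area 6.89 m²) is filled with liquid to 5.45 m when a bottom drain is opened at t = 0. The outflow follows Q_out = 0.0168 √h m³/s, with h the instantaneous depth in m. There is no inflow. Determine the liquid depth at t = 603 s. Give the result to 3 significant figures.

With no inflow, A dh/dt = −0.0168 √h.
∫ h^(−1/2) dh = −(0.0168/A) ∫ dt, giving 2√h = 2√h₀ − (0.0168/A) t.
√h = √5.45 − 0.0168·603/(2·6.89) = 2.3345 − 0.73515 = 1.5994.
h = 1.5994² = 2.5580 m.

2.56 m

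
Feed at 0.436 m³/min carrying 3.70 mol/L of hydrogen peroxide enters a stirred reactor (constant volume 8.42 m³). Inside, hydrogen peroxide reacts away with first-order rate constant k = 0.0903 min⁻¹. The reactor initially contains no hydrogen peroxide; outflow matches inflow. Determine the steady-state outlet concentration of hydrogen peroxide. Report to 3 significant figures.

Accumulation = in − out − consumed: V dC/dt = Q C_in − Q C − k V C.
At steady state: 0 = Q C_in − (Q + kV) C_ss, so C_ss = Q C_in/(Q + kV).
C_ss = 0.436·3.70/(0.436 + 0.0903·8.42) = 1.6132/1.1963 = 1.3485 mol/L.

1.35 mol/L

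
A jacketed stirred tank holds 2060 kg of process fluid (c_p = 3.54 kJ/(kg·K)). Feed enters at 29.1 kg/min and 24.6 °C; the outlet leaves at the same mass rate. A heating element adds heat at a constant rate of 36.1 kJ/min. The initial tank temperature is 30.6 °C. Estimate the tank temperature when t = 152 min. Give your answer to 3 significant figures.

M c_p dT/dt = ṁ c_p (T_in − T) + Q̇.
Rearrange: dT/dt = (T_ss − T)/τ with τ = M/ṁ = 70.790 min and T_ss = T_in + Q̇/(ṁ c_p) = 24.950 °C.
T approaches T_ss exponentially: T(t) = T_ss + (T₀ − T_ss) e^(−t/τ).
T(152) = 24.950 + (5.6496)·e^(−152/70.790) = 24.950 + (5.6496)·0.11681 = 25.610 °C.

25.6 °C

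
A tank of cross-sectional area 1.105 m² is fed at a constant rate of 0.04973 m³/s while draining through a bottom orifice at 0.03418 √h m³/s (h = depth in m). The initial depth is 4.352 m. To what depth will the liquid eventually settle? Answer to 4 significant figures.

A dh/dt = Q_in − 0.03418 √h. Steady state requires inflow = outflow:
Q_in = 0.03418 √h_ss ⇒ √h_ss = 0.04973/0.03418 = 1.45494.
h_ss = 1.45494² = 2.11686 m. (Since h₀ = 4.352 m > h_ss, the level will fall toward this value.)

2.117 m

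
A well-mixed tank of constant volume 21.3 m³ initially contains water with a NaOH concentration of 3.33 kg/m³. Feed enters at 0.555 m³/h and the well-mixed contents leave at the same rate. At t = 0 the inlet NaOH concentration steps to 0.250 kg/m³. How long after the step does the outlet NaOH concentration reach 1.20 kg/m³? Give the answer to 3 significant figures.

45.1 h

Species balance on the tank: V dC/dt = Q(C_in − C), so τ = V/Q = 38.378 h.
C(t) = C_in + (C₀ − C_in) e^(−t/τ). Set C = 1.20 and solve for t:
e^(−t/τ) = (C − C_in)/(C₀ − C_in) = (1.20 − 0.250)/(3.33 − 0.250) = 0.30844
t = −τ ln(…) = 38.378 × 1.1762 = 45.142 h.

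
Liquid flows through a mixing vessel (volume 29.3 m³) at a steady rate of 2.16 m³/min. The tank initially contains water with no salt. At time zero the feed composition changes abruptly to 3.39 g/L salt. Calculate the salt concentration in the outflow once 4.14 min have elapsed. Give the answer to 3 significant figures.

0.892 g/L

Transient balance on the dissolved component: V dC/dt = Q(C_in − C).
So dC/dt = (C_in − C)/τ with τ = V/Q = 29.3/2.16 = 13.565 min.
Solution: C(t) = C_in + (C₀ − C_in) e^(−t/τ).
C(4.14) = 3.39 + (0 − 3.39)·e^(−4.14/13.565) = 3.39 + (-3.3900)·0.73697 = 0.89165 g/L.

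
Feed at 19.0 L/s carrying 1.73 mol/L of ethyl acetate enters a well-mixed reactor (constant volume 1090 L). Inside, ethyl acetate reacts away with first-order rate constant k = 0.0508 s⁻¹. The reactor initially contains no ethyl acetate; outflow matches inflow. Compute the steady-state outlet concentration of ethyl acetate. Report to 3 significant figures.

0.442 mol/L

Accumulation = in − out − consumed: V dC/dt = Q C_in − Q C − k V C.
At steady state: 0 = Q C_in − (Q + kV) C_ss, so C_ss = Q C_in/(Q + kV).
C_ss = 19.0·1.73/(19.0 + 0.0508·1090) = 32.870/74.372 = 0.44197 mol/L.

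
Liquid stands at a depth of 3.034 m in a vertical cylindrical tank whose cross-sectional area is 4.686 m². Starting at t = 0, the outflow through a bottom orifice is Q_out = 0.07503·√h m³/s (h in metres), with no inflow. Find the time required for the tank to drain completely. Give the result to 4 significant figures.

Accumulation of liquid (constant cross-section A): A dh/dt = −0.07503 √h.
∫ h^(−1/2) dh = −(0.07503/A) ∫ dt, giving 2√h = 2√h₀ − (0.07503/A) t.
Set h = 0: 2√h₀ = (0.07503/A) t_empty ⇒ t_empty = 2A√h₀/0.07503.
t_empty = 2·4.686·√3.034/0.07503 = 9.37200·1.74184/0.07503 = 217.573 s.

217.6 s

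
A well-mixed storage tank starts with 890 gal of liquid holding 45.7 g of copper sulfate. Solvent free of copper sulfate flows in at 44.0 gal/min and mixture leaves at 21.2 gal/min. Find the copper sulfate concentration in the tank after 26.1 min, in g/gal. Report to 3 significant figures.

Total volume: dV/dt = Q_in − Q_out = 22.800 gal/min, so V(t) = 890 + 22.800 t and V(26.1) = 1485.1 gal.
No copper sulfate enters, so dm/dt = −Q_out · (m/V).
dm/m = −Q_out dt/(V₀ + 22.800 t); integrating gives ln(m/m₀) = −(Q_out/(Q_in−Q_out)) ln(V/V₀).
m = m₀ (V₀/V)^(Q_out/(Q_in−Q_out)) = 45.7 × (890/1485.1)^(0.92982) = 28.390 g.
C = m/V = 28.390/1485.1 = 0.019117 g/gal.

0.0191 g/gal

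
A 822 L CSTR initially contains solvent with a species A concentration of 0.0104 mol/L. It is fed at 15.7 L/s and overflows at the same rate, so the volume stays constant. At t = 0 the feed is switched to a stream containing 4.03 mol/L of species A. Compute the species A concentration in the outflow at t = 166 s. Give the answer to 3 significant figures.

3.86 mol/L

Species balance on the tank: V dC/dt = Q(C_in − C).
Time constant τ = V/Q = 822/15.7 = 52.357 s.
This is linear first-order; C(t) = C_in + (C₀ − C_in) e^(−t/τ).
C(166) = 4.03 + (0.0104 − 4.03)·e^(−166/52.357) = 4.03 + (-4.0196)·0.041980 = 3.8613 mol/L.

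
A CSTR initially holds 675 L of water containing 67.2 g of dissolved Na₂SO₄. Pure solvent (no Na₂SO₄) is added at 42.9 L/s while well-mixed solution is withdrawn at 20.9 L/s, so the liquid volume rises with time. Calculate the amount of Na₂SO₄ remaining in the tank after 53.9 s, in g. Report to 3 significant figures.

Let m(t) be the amount of Na₂SO₄. Volume: V(t) = V₀ + (Q_in − Q_out) t = 675 + 22.000 t; V(53.9) = 1860.8 L.
No Na₂SO₄ enters, so dm/dt = −Q_out · (m/V).
dm/m = −Q_out dt/(V₀ + 22.000 t); integrating gives ln(m/m₀) = −(Q_out/(Q_in−Q_out)) ln(V/V₀).
m = m₀ (V₀/V)^(Q_out/(Q_in−Q_out)) = 67.2 × (675/1860.8)^(0.95000) = 25.644 g.

25.6 g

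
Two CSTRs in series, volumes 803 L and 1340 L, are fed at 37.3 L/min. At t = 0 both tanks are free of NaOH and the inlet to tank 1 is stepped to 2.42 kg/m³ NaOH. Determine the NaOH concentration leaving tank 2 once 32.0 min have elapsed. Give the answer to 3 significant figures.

Each tank obeys Vᵢ dCᵢ/dt = Q(Cᵢ₋₁ − Cᵢ), so τᵢ = Vᵢ/Q.
τ₁ = 803/37.3 = 21.528 min; τ₂ = 1340/37.3 = 35.925 min.
Tank 1: C₁ = C_in(1 − e^(−t/τ₁)). Tank 2 (τ₁ ≠ τ₂): C₂ = C_in[1 − (τ₁ e^(−t/τ₁) − τ₂ e^(−t/τ₂))/(τ₁ − τ₂)].
At t = 32.0: e^(−t/τ₁) = 0.22618, e^(−t/τ₂) = 0.41035.
C₂ = 2.42·[1 − (21.528·0.22618 − 35.925·0.41035)/(-14.397)] = 2.42·0.31425 = 0.76049 kg/m³.

0.760 kg/m³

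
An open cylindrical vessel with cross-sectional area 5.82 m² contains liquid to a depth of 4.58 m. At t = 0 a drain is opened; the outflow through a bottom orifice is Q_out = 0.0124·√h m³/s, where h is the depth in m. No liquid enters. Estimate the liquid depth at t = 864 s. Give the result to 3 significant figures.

A dh/dt = −Q_out = −0.0124 √h.
∫ h^(−1/2) dh = −(0.0124/A) ∫ dt, giving 2√h = 2√h₀ − (0.0124/A) t.
√h = √4.58 − 0.0124·864/(2·5.82) = 2.1401 − 0.92041 = 1.2197.
h = 1.2197² = 1.4876 m.

1.49 m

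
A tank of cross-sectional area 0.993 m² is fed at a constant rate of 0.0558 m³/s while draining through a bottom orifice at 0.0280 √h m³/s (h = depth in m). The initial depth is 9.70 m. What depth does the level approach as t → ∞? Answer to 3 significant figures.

A dh/dt = Q_in − 0.0280 √h. Steady state requires inflow = outflow:
Q_in = 0.0280 √h_ss ⇒ √h_ss = 0.0558/0.0280 = 1.9929.
h_ss = 1.9929² = 3.9715 m. (Since h₀ = 9.70 m > h_ss, the level will fall toward this value.)

3.97 m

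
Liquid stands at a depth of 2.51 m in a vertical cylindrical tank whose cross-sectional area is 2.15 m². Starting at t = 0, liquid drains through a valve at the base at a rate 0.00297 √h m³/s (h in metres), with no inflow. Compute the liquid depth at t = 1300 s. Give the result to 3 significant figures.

Mass balance (ρ constant): A dh/dt = −0.00297 √h.
∫ h^(−1/2) dh = −(0.00297/A) ∫ dt, giving 2√h = 2√h₀ − (0.00297/A) t.
√h = √2.51 − 0.00297·1300/(2·2.15) = 1.5843 − 0.89791 = 0.68639.
h = 0.68639² = 0.47113 m.

0.471 m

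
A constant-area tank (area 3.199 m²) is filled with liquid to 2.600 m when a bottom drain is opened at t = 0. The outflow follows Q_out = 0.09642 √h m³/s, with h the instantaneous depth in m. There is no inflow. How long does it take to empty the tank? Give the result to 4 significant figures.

With no inflow, A dh/dt = −0.09642 √h.
This is separable: 2 d(√h)/dt = −0.09642/A, so √h = √h₀ − (0.09642/(2A)) t.
Set h = 0: 2√h₀ = (0.09642/A) t_empty ⇒ t_empty = 2A√h₀/0.09642.
t_empty = 2·3.199·√2.600/0.09642 = 6.39800·1.61245/0.09642 = 106.995 s.

107.0 s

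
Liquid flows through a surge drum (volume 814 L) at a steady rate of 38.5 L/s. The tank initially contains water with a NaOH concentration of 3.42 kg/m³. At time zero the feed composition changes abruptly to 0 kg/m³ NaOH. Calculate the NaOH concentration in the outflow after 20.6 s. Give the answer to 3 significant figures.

Species balance on the tank: V dC/dt = Q(C_in − C).
Time constant τ = V/Q = 814/38.5 = 21.143 s.
Solution: C(t) = C_in + (C₀ − C_in) e^(−t/τ).
C(20.6) = 0 + (3.42 − 0)·e^(−20.6/21.143) = 0 + (3.4200)·0.37745 = 1.2909 kg/m³.

1.29 kg/m³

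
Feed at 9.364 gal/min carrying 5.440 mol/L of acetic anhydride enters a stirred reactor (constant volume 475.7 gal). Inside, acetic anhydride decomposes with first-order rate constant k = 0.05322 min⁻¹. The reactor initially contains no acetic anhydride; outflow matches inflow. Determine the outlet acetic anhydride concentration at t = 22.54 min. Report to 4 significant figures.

V dC/dt = Q(C_in − C) − k V C.
dC/dt = (Q/V) C_in − (Q/V + k) C; effective rate a = Q/V + k = 0.0196847 + 0.05322 = 0.0729047 min⁻¹.
C_ss = Q C_in/(Q + kV) = 1.46883 mol/L; C(t) = C_ss + (C₀ − C_ss) e^(−a t).
C(22.54) = 1.46883 + (-1.46883)·e^(−0.0729047·22.54) = 1.46883 + (-1.46883)·0.193346 = 1.18484 mol/L.

1.185 mol/L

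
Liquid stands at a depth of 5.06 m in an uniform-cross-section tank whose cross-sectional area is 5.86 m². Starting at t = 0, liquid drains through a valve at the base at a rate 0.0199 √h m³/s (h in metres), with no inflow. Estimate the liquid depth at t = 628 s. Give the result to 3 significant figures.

1.40 m

With no inflow, A dh/dt = −0.0199 √h.
∫ h^(−1/2) dh = −(0.0199/A) ∫ dt, giving 2√h = 2√h₀ − (0.0199/A) t.
√h = √5.06 − 0.0199·628/(2·5.86) = 2.2494 − 1.0663 = 1.1831.
h = 1.1831² = 1.3998 m.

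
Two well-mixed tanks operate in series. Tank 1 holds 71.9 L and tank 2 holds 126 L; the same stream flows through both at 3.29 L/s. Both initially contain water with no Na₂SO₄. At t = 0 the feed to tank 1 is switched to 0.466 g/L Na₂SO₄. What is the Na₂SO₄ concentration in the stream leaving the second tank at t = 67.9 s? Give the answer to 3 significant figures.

0.309 g/L

Each tank obeys Vᵢ dCᵢ/dt = Q(Cᵢ₋₁ − Cᵢ), so τᵢ = Vᵢ/Q.
τ₁ = 71.9/3.29 = 21.854 s; τ₂ = 126/3.29 = 38.298 s.
Solving the cascade with C₁(0)=C₂(0)=0 gives C₂(t) = C_in[1 − (τ₁ e^(−t/τ₁) − τ₂ e^(−t/τ₂))/(τ₁ − τ₂)].
At t = 67.9: e^(−t/τ₁) = 0.044736, e^(−t/τ₂) = 0.16983.
C₂ = 0.466·[1 − (21.854·0.044736 − 38.298·0.16983)/(-16.444)] = 0.466·0.66391 = 0.30938 g/L.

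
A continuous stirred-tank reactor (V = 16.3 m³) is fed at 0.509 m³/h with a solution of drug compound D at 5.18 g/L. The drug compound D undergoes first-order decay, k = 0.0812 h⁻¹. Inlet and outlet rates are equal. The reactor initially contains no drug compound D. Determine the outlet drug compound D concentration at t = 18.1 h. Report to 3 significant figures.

1.25 g/L

Species balance: V dC/dt = Q C_in − Q C − k V C.
dC/dt = (Q/V) C_in − (Q/V + k) C; effective rate a = Q/V + k = 0.031227 + 0.0812 = 0.11243 h⁻¹.
C_ss = Q C_in/(Q + kV) = 1.4388 g/L; C(t) = C_ss + (C₀ − C_ss) e^(−a t).
C(18.1) = 1.4388 + (-1.4388)·e^(−0.11243·18.1) = 1.4388 + (-1.4388)·0.13069 = 1.2507 g/L.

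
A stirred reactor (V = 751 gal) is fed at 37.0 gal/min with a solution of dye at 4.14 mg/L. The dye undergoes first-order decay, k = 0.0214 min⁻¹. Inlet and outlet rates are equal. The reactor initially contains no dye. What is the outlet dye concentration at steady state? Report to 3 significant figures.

Species balance: V dC/dt = Q C_in − Q C − k V C.
Steady state (dC/dt = 0): C_ss = Q C_in/(Q + kV) = C_in/(1 + kV/Q).
C_ss = 37.0·4.14/(37.0 + 0.0214·751) = 153.18/53.071 = 2.8863 mg/L.

2.89 mg/L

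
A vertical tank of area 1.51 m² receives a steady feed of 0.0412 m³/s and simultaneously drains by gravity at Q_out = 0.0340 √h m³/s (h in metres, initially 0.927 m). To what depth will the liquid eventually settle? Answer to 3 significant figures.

A dh/dt = Q_in − 0.0340 √h. Steady state requires inflow = outflow:
Q_in = 0.0340 √h_ss ⇒ √h_ss = 0.0412/0.0340 = 1.2118.
h_ss = 1.2118² = 1.4684 m. (Since h₀ = 0.927 m < h_ss, the level will rise toward this value.)

1.47 m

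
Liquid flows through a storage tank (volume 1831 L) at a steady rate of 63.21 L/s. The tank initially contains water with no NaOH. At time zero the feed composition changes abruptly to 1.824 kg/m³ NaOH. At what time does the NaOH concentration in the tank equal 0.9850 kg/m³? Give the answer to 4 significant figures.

Accumulation = in − out for the solute gives V dC/dt = Q(C_in − C), so τ = V/Q = 28.9669 s.
C(t) = C_in + (C₀ − C_in) e^(−t/τ). Set C = 0.9850 and solve for t:
e^(−t/τ) = (C − C_in)/(C₀ − C_in) = (0.9850 − 1.824)/(0 − 1.824) = 0.459978
t = −τ ln(…) = 28.9669 × 0.776576 = 22.4950 s.

22.50 s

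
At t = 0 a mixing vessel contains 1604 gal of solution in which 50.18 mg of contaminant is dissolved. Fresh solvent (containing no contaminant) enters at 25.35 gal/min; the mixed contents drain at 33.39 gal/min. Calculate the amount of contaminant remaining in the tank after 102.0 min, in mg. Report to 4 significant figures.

2.566 mg

Total volume: dV/dt = Q_in − Q_out = -8.04000 gal/min, so V(t) = 1604 − 8.04000 t and V(102.0) = 783.920 gal.
Species balance (pure solvent in): dm/dt = −Q_out · m/V(t).
Separate: dm/m = −Q_out dt/V(t) ⇒ ln(m/m₀) = −(Q_out/(Q_in−Q_out)) ln(V/V₀).
m = m₀ (V₀/V)^(Q_out/(Q_in−Q_out)) = 50.18 × (1604/783.920)^(-4.15299) = 2.56586 mg.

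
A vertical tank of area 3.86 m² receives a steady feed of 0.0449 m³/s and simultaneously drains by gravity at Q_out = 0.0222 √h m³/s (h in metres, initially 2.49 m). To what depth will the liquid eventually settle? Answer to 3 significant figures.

4.09 m

Accumulation of liquid (constant cross-section A): A dh/dt = Q_in − 0.0222 √h. At steady state dh/dt = 0:
Q_in = 0.0222 √h_ss ⇒ √h_ss = 0.0449/0.0222 = 2.0225.
h_ss = 2.0225² = 4.0906 m. (Since h₀ = 2.49 m < h_ss, the level will rise toward this value.)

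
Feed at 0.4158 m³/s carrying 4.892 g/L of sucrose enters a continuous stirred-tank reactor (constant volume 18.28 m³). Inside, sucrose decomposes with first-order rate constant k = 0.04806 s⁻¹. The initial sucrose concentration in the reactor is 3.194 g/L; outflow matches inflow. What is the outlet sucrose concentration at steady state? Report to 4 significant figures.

V dC/dt = Q(C_in − C) − k V C.
Steady state (dC/dt = 0): C_ss = Q C_in/(Q + kV) = C_in/(1 + kV/Q).
C_ss = 0.4158·4.892/(0.4158 + 0.04806·18.28) = 2.03409/1.29434 = 1.57153 g/L.

1.572 g/L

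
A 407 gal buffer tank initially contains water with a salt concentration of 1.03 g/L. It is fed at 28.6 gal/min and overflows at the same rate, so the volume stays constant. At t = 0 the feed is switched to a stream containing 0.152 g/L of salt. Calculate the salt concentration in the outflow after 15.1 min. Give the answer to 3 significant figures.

Transient balance on the dissolved component: V dC/dt = Q(C_in − C).
So dC/dt = (C_in − C)/τ with τ = V/Q = 407/28.6 = 14.231 min.
Solution: C(t) = C_in + (C₀ − C_in) e^(−t/τ).
C(15.1) = 0.152 + (1.03 − 0.152)·e^(−15.1/14.231) = 0.152 + (0.87800)·0.34608 = 0.45586 g/L.

0.456 g/L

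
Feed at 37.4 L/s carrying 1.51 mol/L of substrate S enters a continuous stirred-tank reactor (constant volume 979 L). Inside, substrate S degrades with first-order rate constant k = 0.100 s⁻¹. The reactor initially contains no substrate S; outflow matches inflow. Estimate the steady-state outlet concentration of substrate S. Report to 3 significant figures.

0.417 mol/L

V dC/dt = Q(C_in − C) − k V C.
At steady state: 0 = Q C_in − (Q + kV) C_ss, so C_ss = Q C_in/(Q + kV).
C_ss = 37.4·1.51/(37.4 + 0.100·979) = 56.474/135.30 = 0.41740 mol/L.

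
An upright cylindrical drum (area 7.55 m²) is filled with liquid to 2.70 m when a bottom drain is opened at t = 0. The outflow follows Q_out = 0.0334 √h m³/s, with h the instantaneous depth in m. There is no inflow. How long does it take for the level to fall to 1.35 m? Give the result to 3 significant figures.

218 s

With no inflow, A dh/dt = −0.0334 √h.
∫ h^(−1/2) dh = −(0.0334/A) ∫ dt, giving 2√h = 2√h₀ − (0.0334/A) t.
t = 2A(√h₀ − √h)/0.0334 = 2·7.55·(√2.70 − √1.35)/0.0334
  = 15.100 × (1.6432 − 1.1619) / 0.0334 = 217.58 s.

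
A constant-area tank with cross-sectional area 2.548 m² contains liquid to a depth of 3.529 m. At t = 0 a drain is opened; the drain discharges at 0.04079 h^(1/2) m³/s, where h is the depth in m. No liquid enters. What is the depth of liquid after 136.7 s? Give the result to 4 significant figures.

0.6152 m

A dh/dt = −Q_out = −0.04079 √h.
Separate and integrate: 2(√h − √h₀) = −(0.04079/A) t.
√h = √3.529 − 0.04079·136.7/(2·2.548) = 1.87856 − 1.09419 = 0.784373.
h = 0.784373² = 0.615241 m.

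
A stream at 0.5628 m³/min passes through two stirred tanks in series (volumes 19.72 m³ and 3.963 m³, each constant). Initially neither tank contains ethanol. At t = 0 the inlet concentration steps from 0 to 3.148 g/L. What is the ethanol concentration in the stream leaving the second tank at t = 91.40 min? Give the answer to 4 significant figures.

2.858 g/L

Each tank obeys Vᵢ dCᵢ/dt = Q(Cᵢ₋₁ − Cᵢ), so τᵢ = Vᵢ/Q.
τ₁ = 19.72/0.5628 = 35.0391 min; τ₂ = 3.963/0.5628 = 7.04158 min.
Tank 1: C₁ = C_in(1 − e^(−t/τ₁)). Tank 2 (τ₁ ≠ τ₂): C₂ = C_in[1 − (τ₁ e^(−t/τ₁) − τ₂ e^(−t/τ₂))/(τ₁ − τ₂)].
At t = 91.40: e^(−t/τ₁) = 0.0736438, e^(−t/τ₂) = 2.30589e-06.
C₂ = 3.148·[1 − (35.0391·0.0736438 − 7.04158·2.30589e-06)/(27.9975)] = 3.148·0.907835 = 2.85786 g/L.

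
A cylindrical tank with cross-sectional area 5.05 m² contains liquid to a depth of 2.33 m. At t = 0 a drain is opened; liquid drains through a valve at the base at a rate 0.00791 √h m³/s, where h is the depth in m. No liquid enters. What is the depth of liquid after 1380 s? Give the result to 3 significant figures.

0.199 m

A dh/dt = −Q_out = −0.00791 √h.
This is separable: 2 d(√h)/dt = −0.00791/A, so √h = √h₀ − (0.00791/(2A)) t.
√h = √2.33 − 0.00791·1380/(2·5.05) = 1.5264 − 1.0808 = 0.44566.
h = 0.44566² = 0.19861 m.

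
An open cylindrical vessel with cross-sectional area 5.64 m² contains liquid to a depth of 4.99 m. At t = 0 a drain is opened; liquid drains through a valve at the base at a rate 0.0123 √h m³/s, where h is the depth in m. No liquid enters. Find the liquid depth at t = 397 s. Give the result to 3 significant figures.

3.24 m

With no inflow, A dh/dt = −0.0123 √h.
Separate and integrate: 2(√h − √h₀) = −(0.0123/A) t.
√h = √4.99 − 0.0123·397/(2·5.64) = 2.2338 − 0.43290 = 1.8009.
h = 1.8009² = 3.2434 m.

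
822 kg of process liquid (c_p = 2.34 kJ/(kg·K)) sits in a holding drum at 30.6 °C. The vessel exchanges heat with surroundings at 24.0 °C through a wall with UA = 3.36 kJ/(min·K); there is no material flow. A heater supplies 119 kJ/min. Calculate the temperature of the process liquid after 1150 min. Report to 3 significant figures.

55.6 °C

M c_p dT/dt = −UA(T − T_amb) + Q̇.
dT/dt = (T_ss − T)/τ with T_ss = T_amb + Q̇/UA = 24.0 + 119/3.36 = 59.417 °C, τ = M c_p/UA = 822·2.34/3.36 = 572.46 min.
Integrating: T(t) = T_ss + (T₀ − T_ss) e^(−t/τ).
T(1150) = 59.417 + (-28.817)·0.13414 = 55.551 °C.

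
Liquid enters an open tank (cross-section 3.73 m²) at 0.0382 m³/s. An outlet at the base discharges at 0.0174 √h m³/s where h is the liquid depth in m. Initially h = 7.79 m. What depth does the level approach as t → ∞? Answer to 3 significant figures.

4.82 m

A dh/dt = Q_in − 0.0174 √h. Steady state requires inflow = outflow:
Q_in = 0.0174 √h_ss ⇒ √h_ss = 0.0382/0.0174 = 2.1954.
h_ss = 2.1954² = 4.8198 m. (Since h₀ = 7.79 m > h_ss, the level will fall toward this value.)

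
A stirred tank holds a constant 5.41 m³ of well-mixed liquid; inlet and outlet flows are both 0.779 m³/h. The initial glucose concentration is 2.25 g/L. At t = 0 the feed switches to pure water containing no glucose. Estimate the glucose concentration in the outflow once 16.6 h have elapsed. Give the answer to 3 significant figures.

Species balance on the tank: V dC/dt = Q(C_in − C).
Time constant τ = V/Q = 5.41/0.779 = 6.9448 h.
C approaches C_in exponentially: C(t) = C_in + (C₀ − C_in) e^(−t/τ).
C(16.6) = 0 + (2.25 − 0)·e^(−16.6/6.9448) = 0 + (2.2500)·0.091604 = 0.20611 g/L.

0.206 g/L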